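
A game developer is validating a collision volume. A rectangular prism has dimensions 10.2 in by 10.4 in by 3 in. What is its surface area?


Shape: rectangular prism
l = 10.2 in, w = 10.4 in, h = 3 in
Formula: SA = 2(lw + lh + wh)
lw = 106.08, lh = 30.6, wh = 31.2
lw + lh + wh = 167.88
SA = 2 * 167.88
SA = 335.76
335.76 in^2


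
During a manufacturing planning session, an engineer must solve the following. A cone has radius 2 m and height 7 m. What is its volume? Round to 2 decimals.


Shape: cone
Radius r = 2 m, Height h = 7 m
Formula: V = (1/3) * pi * r^2 * h
r^2 = 4
pi * r^2 * h = pi * 4 * 7 = 28 * pi
V = 28 * pi / 3
V = 29.32
29.32 m^3


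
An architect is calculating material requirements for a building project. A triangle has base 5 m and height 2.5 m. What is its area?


Shape: triangle
Base b = 5 m, Height h = 2.5 m
Formula: A = (1/2) * b * h
A = 0.5 * 5 * 2.5
A = 0.5 * 12.5
A = 6.25
6.25 m^2


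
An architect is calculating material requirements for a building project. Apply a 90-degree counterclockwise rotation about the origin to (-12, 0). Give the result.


Transformation: rotation about the origin
Original point: (-12, 0)
Rule for 90 deg counterclockwise: (x, y) -> (-y, x)
Apply: (-12, 0) -> (0, -12)
(0, -12)


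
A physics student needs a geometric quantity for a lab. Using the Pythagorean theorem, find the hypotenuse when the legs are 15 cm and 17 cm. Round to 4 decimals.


Shape: right triangle
Legs a = 15 cm, b = 17 cm
Formula: c = sqrt(a^2 + b^2)
a^2 = 225, b^2 = 289
a^2 + b^2 = 514
c = sqrt(514)
c = 22.6716
22.6716 cm


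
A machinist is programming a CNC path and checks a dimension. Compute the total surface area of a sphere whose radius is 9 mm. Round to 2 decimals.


Shape: sphere
Radius r = 9 mm
Formula: SA = 4 * pi * r^2
r^2 = 81
SA = 4 * pi * 81
SA = 324 * pi
SA = 1017.88
1017.88 mm^2


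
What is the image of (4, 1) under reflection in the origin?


Transformation: reflection
Original point: (4, 1)
Rule for reflection through the origin: (x, y) -> (-x, -y)
Apply: (4, 1) -> (-4, -1)
(-4, -1)


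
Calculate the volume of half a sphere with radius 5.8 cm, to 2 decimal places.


Shape: hemisphere (half of a sphere)
Radius r = 5.8 cm
Formula: V = (1/2) * (4/3) * pi * r^3 = (2/3) * pi * r^3
r^3 = 195.112
(2/3) * 195.112 = 130.074667
V = 130.074667 * pi
V = 408.64
408.64 cm^3


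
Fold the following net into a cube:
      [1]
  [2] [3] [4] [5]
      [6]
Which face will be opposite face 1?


Net: cross layout. Take square 3 as the base (bottom).
Fold the four squares in the horizontal row up around 3: 2 -> left, 4 -> right, 5 wraps to the top.
Fold 1 and 6 up from 3: 1 -> back, 6 -> front.
Opposite pairs are therefore: (1, 6), (2, 4), (3, 5).
Face 1 is opposite face 6.
face 6


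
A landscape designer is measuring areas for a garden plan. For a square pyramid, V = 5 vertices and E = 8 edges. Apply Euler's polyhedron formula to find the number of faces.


Polyhedron: square pyramid
Euler's formula for convex polyhedra: V - E + F = 2
Given: V = 5 vertices and E = 8 edges
Solve for F:
F = 2 + E - V = 2 + 8 - 5 = 5
5 faces


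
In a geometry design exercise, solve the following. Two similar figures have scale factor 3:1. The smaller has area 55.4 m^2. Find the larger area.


Linear scale factor k = 3
Original area = 55.4 m^2
Rule: under a linear scaling by k, areas scale by k^2.
k^2 = 3^2 = 9
New area = 55.4 * 9
New area = 498.6
498.6 m^2


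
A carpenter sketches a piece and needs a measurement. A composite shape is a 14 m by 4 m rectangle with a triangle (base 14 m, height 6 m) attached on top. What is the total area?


Composite shape: rectangle + triangle
Rectangle area = 14 * 4 = 56
Triangle area = 0.5 * 14 * 6 = 42
Total = 56 + 42
Total = 98
98 m^2


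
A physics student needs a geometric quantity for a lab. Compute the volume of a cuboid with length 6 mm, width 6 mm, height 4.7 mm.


Shape: rectangular prism
l = 6 mm, w = 6 mm, h = 4.7 mm
Formula: V = l * w * h
V = 6 * 6 * 4.7
V = 36 * 4.7
V = 169.2
169.2 mm^3


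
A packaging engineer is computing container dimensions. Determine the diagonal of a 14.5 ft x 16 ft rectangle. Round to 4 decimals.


Shape: rectangle (diagonal via Pythagoras)
Sides: 14.5 ft and 16 ft
Formula: d = sqrt(l^2 + w^2)
l^2 = 210.25, w^2 = 256
l^2 + w^2 = 466.25
d = sqrt(466.25)
d = 21.5928
21.5928 ft


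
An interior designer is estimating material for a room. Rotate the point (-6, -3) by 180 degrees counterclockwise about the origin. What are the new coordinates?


Transformation: rotation about the origin
Original point: (-6, -3)
Rule for 180 deg: (x, y) -> (-x, -y)
Apply: (-6, -3) -> (6, 3)
(6, 3)


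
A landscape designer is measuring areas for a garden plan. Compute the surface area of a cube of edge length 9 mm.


Shape: cube
Side s = 9 mm
A cube has 6 square faces.
Formula: SA = 6 * s^2
s^2 = 81
SA = 6 * 81
SA = 486
486 mm^2


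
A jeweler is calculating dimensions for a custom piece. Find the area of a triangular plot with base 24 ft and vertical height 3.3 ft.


Shape: triangle
Base b = 24 ft, Height h = 3.3 ft
Formula: A = (1/2) * b * h
A = 0.5 * 24 * 3.3
A = 0.5 * 79.2
A = 39.6
39.6 ft^2


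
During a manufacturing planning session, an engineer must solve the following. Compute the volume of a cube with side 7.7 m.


Shape: cube
Side s = 7.7 m
Formula: V = s^3
V = 7.7 * 7.7 * 7.7
V = 59.29 * 7.7
V = 456.533
456.533 m^3


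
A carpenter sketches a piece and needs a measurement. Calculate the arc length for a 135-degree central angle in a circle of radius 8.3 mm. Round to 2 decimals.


Shape: circular arc
Radius r = 8.3 mm, Angle = 135 degrees
Formula: L = (angle/360) * 2 * pi * r
2 * pi * r = 16.6 * pi
L = (135/360) * 16.6 * pi
L = 6.225 * pi
L = 19.56
19.56 mm


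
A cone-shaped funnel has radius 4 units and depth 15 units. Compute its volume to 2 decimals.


Shape: cone
Radius r = 4 units, Height h = 15 units
Formula: V = (1/3) * pi * r^2 * h
r^2 = 16
pi * r^2 * h = pi * 16 * 15 = 240 * pi
V = 240 * pi / 3
V = 251.33
251.33 units^3


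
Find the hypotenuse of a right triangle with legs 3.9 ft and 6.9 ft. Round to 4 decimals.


Shape: right triangle
Legs a = 3.9 ft, b = 6.9 ft
Formula: c = sqrt(a^2 + b^2)
a^2 = 15.21, b^2 = 47.61
a^2 + b^2 = 62.82
c = sqrt(62.82)
c = 7.9259
7.9259 ft


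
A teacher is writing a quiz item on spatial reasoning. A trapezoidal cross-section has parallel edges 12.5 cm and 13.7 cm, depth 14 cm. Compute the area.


Shape: trapezoid
Parallel sides a = 12.5 cm, b = 13.7 cm; Height h = 14 cm
Formula: A = (a + b) * h / 2
a + b = 12.5 + 13.7 = 26.2
A = 26.2 * 14 / 2
A = 366.8 / 2
A = 183.4
183.4 cm^2


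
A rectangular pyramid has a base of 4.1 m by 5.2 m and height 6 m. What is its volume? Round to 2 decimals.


Shape: rectangular pyramid
Base: 4.1 m x 5.2 m, Height h = 6 m
Formula: V = (1/3) * base_area * h
base_area = 4.1 * 5.2 = 21.32
base_area * h = 21.32 * 6 = 127.92
V = 127.92 / 3
V = 42.64
42.64 m^3


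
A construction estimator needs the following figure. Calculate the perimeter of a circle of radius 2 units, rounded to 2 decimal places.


Shape: circle
Radius r = 2 units
Formula: C = 2 * pi * r
C = 2 * pi * 2
C = 4 * pi
C = 12.57
12.57 units


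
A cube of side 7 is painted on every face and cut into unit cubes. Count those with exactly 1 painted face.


Large cube: 7 x 7 x 7, cut into unit cubes.
n = 7, so n - 2 = 5
Cubes with 1 painted face lie in the interior of each face.
A cube has 6 faces; each contributes (n - 2)^2 = 25 such cubes.
Count = 6 * 25 = 150
150 unit cubes


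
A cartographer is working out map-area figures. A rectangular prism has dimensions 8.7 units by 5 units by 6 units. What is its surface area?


Shape: rectangular prism
l = 8.7 units, w = 5 units, h = 6 units
Formula: SA = 2(lw + lh + wh)
lw = 43.5, lh = 52.2, wh = 30
lw + lh + wh = 125.7
SA = 2 * 125.7
SA = 251.4
251.4 units^2


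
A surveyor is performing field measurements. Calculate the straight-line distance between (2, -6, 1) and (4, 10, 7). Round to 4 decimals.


3D distance between two points
P1 = (2, -6, 1), P2 = (4, 10, 7)
Formula: d = sqrt((x2-x1)^2 + (y2-y1)^2 + (z2-z1)^2)
dx = 4 - 2 = 2
dy = 10 - -6 = 16
dz = 7 - 1 = 6
dx^2 + dy^2 + dz^2 = 4 + 256 + 36 = 296
d = sqrt(296)
d = 17.2047
17.2047 units


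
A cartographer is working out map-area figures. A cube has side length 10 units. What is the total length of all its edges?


Shape: cube
Side s = 10 units
A cube has 12 edges, all equal.
Formula: total edge length = 12 * s
Total = 12 * 10
Total = 120
120 units


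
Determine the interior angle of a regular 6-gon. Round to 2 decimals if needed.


Shape: regular hexagon (6 sides)
Formula: interior angle = (n - 2) * 180 / n
(n - 2) = 4
(n - 2) * 180 = 720
angle = 720 / 6
angle = 120
120 degrees


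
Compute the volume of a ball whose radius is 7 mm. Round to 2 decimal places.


Shape: sphere
Radius r = 7 mm
Formula: V = (4/3) * pi * r^3
r^3 = 343
(4/3) * 343 = 457.333333
V = 457.333333 * pi
V = 1436.76
1436.76 mm^3


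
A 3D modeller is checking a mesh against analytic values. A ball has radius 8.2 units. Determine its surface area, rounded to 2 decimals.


Shape: sphere
Radius r = 8.2 units
Formula: SA = 4 * pi * r^2
r^2 = 67.24
SA = 4 * pi * 67.24
SA = 268.96 * pi
SA = 844.96
844.96 units^2


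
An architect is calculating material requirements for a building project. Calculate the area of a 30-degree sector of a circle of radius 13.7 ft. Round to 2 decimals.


Shape: circular sector
Radius r = 13.7 ft, Angle = 30 degrees
Formula: A = (angle/360) * pi * r^2
r^2 = 187.69
Fraction of circle = 30/360
A = (30/360) * pi * 187.69
A = 15.640833 * pi
A = 49.14
49.14 ft^2


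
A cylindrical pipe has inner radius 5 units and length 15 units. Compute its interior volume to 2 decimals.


Shape: cylinder
Radius r = 5 units, Height h = 15 units
Formula: V = pi * r^2 * h
r^2 = 25
V = pi * 25 * 15
V = 375 * pi
V = 1178.1
1178.1 units^3


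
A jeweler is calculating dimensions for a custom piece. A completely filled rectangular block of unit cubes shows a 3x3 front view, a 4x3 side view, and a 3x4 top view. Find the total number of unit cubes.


Orthographic views of a solid rectangular block:
Front view 3 x 3 -> length = 3, height = 3
Side view 4 x 3 -> width = 4, height = 3 (consistent)
Top view 3 x 4 -> confirms length = 3, width = 4
The block is 3 x 4 x 3.
Total unit cubes = 3 * 4 * 3 = 36
36 unit cubes


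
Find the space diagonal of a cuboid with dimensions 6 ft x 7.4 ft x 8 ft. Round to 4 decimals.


Shape: rectangular box (space diagonal)
l = 6 ft, w = 7.4 ft, h = 8 ft
Visualize: the diagonal of the base, then a right triangle with that diagonal and the height.
Formula: d = sqrt(l^2 + w^2 + h^2)
l^2 + w^2 + h^2 = 36 + 54.76 + 64 = 154.76
d = sqrt(154.76)
d = 12.4403
12.4403 ft


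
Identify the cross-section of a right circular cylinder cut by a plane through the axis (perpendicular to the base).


Solid: right circular cylinder
Cutting plane: through the axis (perpendicular to the base)
Visualize the intersection of the plane with the solid's surface.
The boundary of the cut region is a rectangle.
rectangle


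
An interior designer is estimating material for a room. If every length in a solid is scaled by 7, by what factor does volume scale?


Linear scale factor k = 7
Rule: under a linear scaling by k, volumes scale by k^3.
k^3 = 7 * 7 * 7
k^3 = 49 * 7
k^3 = 343
Volume scales by a factor of 343.
343 (dimensionless)


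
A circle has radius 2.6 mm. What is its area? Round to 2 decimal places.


Shape: circle
Radius r = 2.6 mm
Formula: A = pi * r^2
r^2 = 2.6^2 = 6.76
A = pi * 6.76
A = 21.24
21.24 mm^2


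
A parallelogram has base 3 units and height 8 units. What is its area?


Shape: parallelogram
Base b = 3 units, Height h = 8 units
Formula: A = b * h
A = 3 * 8
A = 24
24 units^2


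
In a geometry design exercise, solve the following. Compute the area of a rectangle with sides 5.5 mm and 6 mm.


Shape: rectangle
Length l = 5.5 mm, Width w = 6 mm
Formula: A = l * w
A = 5.5 * 6
A = 33
33 mm^2


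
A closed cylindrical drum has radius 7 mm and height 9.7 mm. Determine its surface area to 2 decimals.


Shape: closed cylinder
Radius r = 7 mm, Height h = 9.7 mm
Formula: SA = 2*pi*r^2 + 2*pi*r*h = 2*pi*r*(r + h)
r + h = 16.7
2 * r * (r + h) = 2 * 7 * 16.7 = 233.8
SA = 233.8 * pi
SA = 734.5
734.5 mm^2


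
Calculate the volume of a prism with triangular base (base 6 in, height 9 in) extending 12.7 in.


Shape: triangular prism
Triangle base = 6 in, triangle height = 9 in, prism length L = 12.7 in
Formula: V = (1/2 * b * h_tri) * L
Cross-section area = 0.5 * 6 * 9 = 27
V = 27 * 12.7
V = 342.9
342.9 in^3


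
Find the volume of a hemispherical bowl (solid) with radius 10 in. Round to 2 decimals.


Shape: hemisphere (half of a sphere)
Radius r = 10 in
Formula: V = (1/2) * (4/3) * pi * r^3 = (2/3) * pi * r^3
r^3 = 1000
(2/3) * 1000 = 666.666667
V = 666.666667 * pi
V = 2094.4
2094.4 in^3


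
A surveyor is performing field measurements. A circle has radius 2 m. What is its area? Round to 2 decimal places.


Shape: circle
Radius r = 2 m
Formula: A = pi * r^2
r^2 = 2^2 = 4
A = pi * 4
A = 12.57
12.57 m^2


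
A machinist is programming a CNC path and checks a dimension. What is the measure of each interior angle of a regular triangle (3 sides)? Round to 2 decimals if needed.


Shape: regular triangle (3 sides)
Formula: interior angle = (n - 2) * 180 / n
(n - 2) = 1
(n - 2) * 180 = 180
angle = 180 / 3
angle = 60
60 degrees


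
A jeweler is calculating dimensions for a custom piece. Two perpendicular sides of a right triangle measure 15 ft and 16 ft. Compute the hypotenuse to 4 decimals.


Shape: right triangle
Legs a = 15 ft, b = 16 ft
Formula: c = sqrt(a^2 + b^2)
a^2 = 225, b^2 = 256
a^2 + b^2 = 481
c = sqrt(481)
c = 21.9317
21.9317 ft


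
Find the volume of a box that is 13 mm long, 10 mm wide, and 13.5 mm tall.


Shape: rectangular prism
l = 13 mm, w = 10 mm, h = 13.5 mm
Formula: V = l * w * h
V = 13 * 10 * 13.5
V = 130 * 13.5
V = 1755
1755 mm^3


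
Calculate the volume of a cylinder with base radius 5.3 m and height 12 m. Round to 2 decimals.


Shape: cylinder
Radius r = 5.3 m, Height h = 12 m
Formula: V = pi * r^2 * h
r^2 = 28.09
V = pi * 28.09 * 12
V = 337.08 * pi
V = 1058.97
1058.97 m^3


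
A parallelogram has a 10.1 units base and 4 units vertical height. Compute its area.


Shape: parallelogram
Base b = 10.1 units, Height h = 4 units
Formula: A = b * h
A = 10.1 * 4
A = 40.4
40.4 units^2


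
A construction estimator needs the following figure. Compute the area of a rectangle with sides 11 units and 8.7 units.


Shape: rectangle
Length l = 11 units, Width w = 8.7 units
Formula: A = l * w
A = 11 * 8.7
A = 95.7
95.7 units^2


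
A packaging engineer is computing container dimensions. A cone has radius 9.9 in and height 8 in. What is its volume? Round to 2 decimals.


Shape: cone
Radius r = 9.9 in, Height h = 8 in
Formula: V = (1/3) * pi * r^2 * h
r^2 = 98.01
pi * r^2 * h = pi * 98.01 * 8 = 784.08 * pi
V = 784.08 * pi / 3
V = 821.09
821.09 in^3


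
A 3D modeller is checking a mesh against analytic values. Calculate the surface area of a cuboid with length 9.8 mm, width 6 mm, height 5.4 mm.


Shape: rectangular prism
l = 9.8 mm, w = 6 mm, h = 5.4 mm
Formula: SA = 2(lw + lh + wh)
lw = 58.8, lh = 52.92, wh = 32.4
lw + lh + wh = 144.12
SA = 2 * 144.12
SA = 288.24
288.24 mm^2


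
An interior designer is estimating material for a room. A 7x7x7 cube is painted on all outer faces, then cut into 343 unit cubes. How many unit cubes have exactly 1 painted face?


Large cube: 7 x 7 x 7, cut into unit cubes.
n = 7, so n - 2 = 5
Cubes with 1 painted face lie in the interior of each face.
A cube has 6 faces; each contributes (n - 2)^2 = 25 such cubes.
Count = 6 * 25 = 150
150 unit cubes


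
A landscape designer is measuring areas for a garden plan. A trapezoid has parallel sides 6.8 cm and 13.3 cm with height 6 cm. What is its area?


Shape: trapezoid
Parallel sides a = 6.8 cm, b = 13.3 cm; Height h = 6 cm
Formula: A = (a + b) * h / 2
a + b = 6.8 + 13.3 = 20.1
A = 20.1 * 6 / 2
A = 120.6 / 2
A = 60.3
60.3 cm^2


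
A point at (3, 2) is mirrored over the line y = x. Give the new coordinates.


Transformation: reflection
Original point: (3, 2)
Rule for reflection over y = x: (x, y) -> (y, x)
Apply: (3, 2) -> (2, 3)
(2, 3)


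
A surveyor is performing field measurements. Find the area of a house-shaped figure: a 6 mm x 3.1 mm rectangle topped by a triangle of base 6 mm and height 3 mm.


Composite shape: rectangle + triangle
Rectangle area = 6 * 3.1 = 18.6
Triangle area = 0.5 * 6 * 3 = 9
Total = 18.6 + 9
Total = 27.6
27.6 mm^2


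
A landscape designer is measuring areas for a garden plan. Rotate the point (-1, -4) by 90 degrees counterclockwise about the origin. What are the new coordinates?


Transformation: rotation about the origin
Original point: (-1, -4)
Rule for 90 deg counterclockwise: (x, y) -> (-y, x)
Apply: (-1, -4) -> (4, -1)
(4, -1)


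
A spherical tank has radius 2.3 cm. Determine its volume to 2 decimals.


Shape: sphere
Radius r = 2.3 cm
Formula: V = (4/3) * pi * r^3
r^3 = 12.167
(4/3) * 12.167 = 16.222667
V = 16.222667 * pi
V = 50.97
50.97 cm^3


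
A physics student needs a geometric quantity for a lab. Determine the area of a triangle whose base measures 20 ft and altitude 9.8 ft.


Shape: triangle
Base b = 20 ft, Height h = 9.8 ft
Formula: A = (1/2) * b * h
A = 0.5 * 20 * 9.8
A = 0.5 * 196
A = 98
98 ft^2


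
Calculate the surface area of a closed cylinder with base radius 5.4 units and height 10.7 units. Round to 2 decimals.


Shape: closed cylinder
Radius r = 5.4 units, Height h = 10.7 units
Formula: SA = 2*pi*r^2 + 2*pi*r*h = 2*pi*r*(r + h)
r + h = 16.1
2 * r * (r + h) = 2 * 5.4 * 16.1 = 173.88
SA = 173.88 * pi
SA = 546.26
546.26 units^2


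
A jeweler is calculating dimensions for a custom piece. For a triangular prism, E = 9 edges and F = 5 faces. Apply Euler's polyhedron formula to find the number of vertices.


Polyhedron: triangular prism
Euler's formula for convex polyhedra: V - E + F = 2
Given: E = 9 edges and F = 5 faces
Solve for V:
V = 2 + E - F = 2 + 9 - 5 = 6
6 vertices


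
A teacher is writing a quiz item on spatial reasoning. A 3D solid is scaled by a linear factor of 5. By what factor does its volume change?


Linear scale factor k = 5
Rule: under a linear scaling by k, volumes scale by k^3.
k^3 = 5 * 5 * 5
k^3 = 25 * 5
k^3 = 125
Volume scales by a factor of 125.
125 (dimensionless)


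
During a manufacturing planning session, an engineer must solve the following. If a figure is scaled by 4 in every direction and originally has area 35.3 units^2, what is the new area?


Linear scale factor k = 4
Original area = 35.3 units^2
Rule: under a linear scaling by k, areas scale by k^2.
k^2 = 4^2 = 16
New area = 35.3 * 16
New area = 564.8
564.8 units^2


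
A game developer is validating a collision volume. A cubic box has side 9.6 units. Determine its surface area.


Shape: cube
Side s = 9.6 units
A cube has 6 square faces.
Formula: SA = 6 * s^2
s^2 = 92.16
SA = 6 * 92.16
SA = 552.96
552.96 units^2


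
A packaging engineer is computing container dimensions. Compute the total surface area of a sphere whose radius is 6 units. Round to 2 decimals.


Shape: sphere
Radius r = 6 units
Formula: SA = 4 * pi * r^2
r^2 = 36
SA = 4 * pi * 36
SA = 144 * pi
SA = 452.39
452.39 units^2


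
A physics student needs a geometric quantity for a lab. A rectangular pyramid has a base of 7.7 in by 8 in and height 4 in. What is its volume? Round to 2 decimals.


Shape: rectangular pyramid
Base: 7.7 in x 8 in, Height h = 4 in
Formula: V = (1/3) * base_area * h
base_area = 7.7 * 8 = 61.6
base_area * h = 61.6 * 4 = 246.4
V = 246.4 / 3
V = 82.13
82.13 in^3


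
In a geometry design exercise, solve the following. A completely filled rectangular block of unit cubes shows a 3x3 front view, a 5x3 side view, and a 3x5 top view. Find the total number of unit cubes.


Orthographic views of a solid rectangular block:
Front view 3 x 3 -> length = 3, height = 3
Side view 5 x 3 -> width = 5, height = 3 (consistent)
Top view 3 x 5 -> confirms length = 3, width = 5
The block is 3 x 5 x 3.
Total unit cubes = 3 * 5 * 3 = 45
45 unit cubes


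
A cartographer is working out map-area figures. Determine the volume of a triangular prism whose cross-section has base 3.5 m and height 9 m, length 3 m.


Shape: triangular prism
Triangle base = 3.5 m, triangle height = 9 m, prism length L = 3 m
Formula: V = (1/2 * b * h_tri) * L
Cross-section area = 0.5 * 3.5 * 9 = 15.75
V = 15.75 * 3
V = 47.25
47.25 m^3


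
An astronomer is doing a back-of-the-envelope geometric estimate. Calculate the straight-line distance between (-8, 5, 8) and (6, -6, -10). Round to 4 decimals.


3D distance between two points
P1 = (-8, 5, 8), P2 = (6, -6, -10)
Formula: d = sqrt((x2-x1)^2 + (y2-y1)^2 + (z2-z1)^2)
dx = 6 - -8 = 14
dy = -6 - 5 = -11
dz = -10 - 8 = -18
dx^2 + dy^2 + dz^2 = 196 + 121 + 324 = 641
d = sqrt(641)
d = 25.318
25.318 units


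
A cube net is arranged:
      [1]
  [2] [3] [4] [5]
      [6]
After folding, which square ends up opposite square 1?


Net: cross layout. Take square 3 as the base (bottom).
Fold the four squares in the horizontal row up around 3: 2 -> left, 4 -> right, 5 wraps to the top.
Fold 1 and 6 up from 3: 1 -> back, 6 -> front.
Opposite pairs are therefore: (1, 6), (2, 4), (3, 5).
Face 1 is opposite face 6.
face 6


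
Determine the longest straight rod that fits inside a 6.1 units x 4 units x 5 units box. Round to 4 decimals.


Shape: rectangular box (space diagonal)
l = 6.1 units, w = 4 units, h = 5 units
Visualize: the diagonal of the base, then a right triangle with that diagonal and the height.
Formula: d = sqrt(l^2 + w^2 + h^2)
l^2 + w^2 + h^2 = 37.21 + 16 + 25 = 78.21
d = sqrt(78.21)
d = 8.8436
8.8436 units


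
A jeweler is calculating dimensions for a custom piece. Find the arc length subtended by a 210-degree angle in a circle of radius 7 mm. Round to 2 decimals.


Shape: circular arc
Radius r = 7 mm, Angle = 210 degrees
Formula: L = (angle/360) * 2 * pi * r
2 * pi * r = 14 * pi
L = (210/360) * 14 * pi
L = 8.166667 * pi
L = 25.66
25.66 mm


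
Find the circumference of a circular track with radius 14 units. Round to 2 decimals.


Shape: circle
Radius r = 14 units
Formula: C = 2 * pi * r
C = 2 * pi * 14
C = 28 * pi
C = 87.96
87.96 units


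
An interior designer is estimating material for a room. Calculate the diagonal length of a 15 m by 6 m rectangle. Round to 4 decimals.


Shape: rectangle (diagonal via Pythagoras)
Sides: 15 m and 6 m
Formula: d = sqrt(l^2 + w^2)
l^2 = 225, w^2 = 36
l^2 + w^2 = 261
d = sqrt(261)
d = 16.1555
16.1555 m


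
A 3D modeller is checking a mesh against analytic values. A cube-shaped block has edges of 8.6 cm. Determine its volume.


Shape: cube
Side s = 8.6 cm
Formula: V = s^3
V = 8.6 * 8.6 * 8.6
V = 73.96 * 8.6
V = 636.056
636.056 cm^3


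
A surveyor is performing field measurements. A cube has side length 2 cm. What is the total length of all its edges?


Shape: cube
Side s = 2 cm
A cube has 12 edges, all equal.
Formula: total edge length = 12 * s
Total = 12 * 2
Total = 24
24 cm


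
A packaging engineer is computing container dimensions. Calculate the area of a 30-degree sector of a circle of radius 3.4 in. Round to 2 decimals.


Shape: circular sector
Radius r = 3.4 in, Angle = 30 degrees
Formula: A = (angle/360) * pi * r^2
r^2 = 11.56
Fraction of circle = 30/360
A = (30/360) * pi * 11.56
A = 0.963333 * pi
A = 3.03
3.03 in^2


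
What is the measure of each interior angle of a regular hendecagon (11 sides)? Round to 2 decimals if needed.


Shape: regular hendecagon (11 sides)
Formula: interior angle = (n - 2) * 180 / n
(n - 2) = 9
(n - 2) * 180 = 1620
angle = 1620 / 11
angle = 147.27
147.27 degrees


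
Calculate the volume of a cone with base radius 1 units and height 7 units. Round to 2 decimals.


Shape: cone
Radius r = 1 units, Height h = 7 units
Formula: V = (1/3) * pi * r^2 * h
r^2 = 1
pi * r^2 * h = pi * 1 * 7 = 7 * pi
V = 7 * pi / 3
V = 7.33
7.33 units^3


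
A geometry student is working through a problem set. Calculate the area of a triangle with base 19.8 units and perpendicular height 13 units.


Shape: triangle
Base b = 19.8 units, Height h = 13 units
Formula: A = (1/2) * b * h
A = 0.5 * 19.8 * 13
A = 0.5 * 257.4
A = 128.7
128.7 units^2


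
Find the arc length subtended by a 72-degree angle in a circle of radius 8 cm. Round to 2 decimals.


Shape: circular arc
Radius r = 8 cm, Angle = 72 degrees
Formula: L = (angle/360) * 2 * pi * r
2 * pi * r = 16 * pi
L = (72/360) * 16 * pi
L = 3.2 * pi
L = 10.05
10.05 cm


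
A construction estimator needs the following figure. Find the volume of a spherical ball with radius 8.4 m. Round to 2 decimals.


Shape: sphere
Radius r = 8.4 m
Formula: V = (4/3) * pi * r^3
r^3 = 592.704
(4/3) * 592.704 = 790.272
V = 790.272 * pi
V = 2482.71
2482.71 m^3


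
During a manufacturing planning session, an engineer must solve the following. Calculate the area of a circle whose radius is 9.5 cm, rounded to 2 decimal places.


Shape: circle
Radius r = 9.5 cm
Formula: A = pi * r^2
r^2 = 9.5^2 = 90.25
A = pi * 90.25
A = 283.53
283.53 cm^2


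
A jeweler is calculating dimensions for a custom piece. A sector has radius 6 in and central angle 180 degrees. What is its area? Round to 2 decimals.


Shape: circular sector
Radius r = 6 in, Angle = 180 degrees
Formula: A = (angle/360) * pi * r^2
r^2 = 36
Fraction of circle = 180/360
A = (180/360) * pi * 36
A = 18 * pi
A = 56.55
56.55 in^2


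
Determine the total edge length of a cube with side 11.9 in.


Shape: cube
Side s = 11.9 in
A cube has 12 edges, all equal.
Formula: total edge length = 12 * s
Total = 12 * 11.9
Total = 142.8
142.8 in


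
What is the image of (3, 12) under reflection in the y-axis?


Transformation: reflection
Original point: (3, 12)
Rule for reflection over the y-axis: (x, y) -> (-x, y)
Apply: (3, 12) -> (-3, 12)
(-3, 12)


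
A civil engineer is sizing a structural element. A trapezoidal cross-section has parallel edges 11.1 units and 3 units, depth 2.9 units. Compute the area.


Shape: trapezoid
Parallel sides a = 11.1 units, b = 3 units; Height h = 2.9 units
Formula: A = (a + b) * h / 2
a + b = 11.1 + 3 = 14.1
A = 14.1 * 2.9 / 2
A = 40.89 / 2
A = 20.445
20.445 units^2


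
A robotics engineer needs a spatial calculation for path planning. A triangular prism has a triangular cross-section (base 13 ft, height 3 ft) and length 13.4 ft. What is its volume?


Shape: triangular prism
Triangle base = 13 ft, triangle height = 3 ft, prism length L = 13.4 ft
Formula: V = (1/2 * b * h_tri) * L
Cross-section area = 0.5 * 13 * 3 = 19.5
V = 19.5 * 13.4
V = 261.3
261.3 ft^3


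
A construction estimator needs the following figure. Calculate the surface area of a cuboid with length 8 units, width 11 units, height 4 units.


Shape: rectangular prism
l = 8 units, w = 11 units, h = 4 units
Formula: SA = 2(lw + lh + wh)
lw = 88, lh = 32, wh = 44
lw + lh + wh = 164
SA = 2 * 164
SA = 328
328 units^2


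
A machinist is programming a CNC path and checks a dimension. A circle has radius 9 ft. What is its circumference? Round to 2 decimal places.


Shape: circle
Radius r = 9 ft
Formula: C = 2 * pi * r
C = 2 * pi * 9
C = 18 * pi
C = 56.55
56.55 ft


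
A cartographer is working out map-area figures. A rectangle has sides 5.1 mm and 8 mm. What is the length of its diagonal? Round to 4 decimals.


Shape: rectangle (diagonal via Pythagoras)
Sides: 5.1 mm and 8 mm
Formula: d = sqrt(l^2 + w^2)
l^2 = 26.01, w^2 = 64
l^2 + w^2 = 90.01
d = sqrt(90.01)
d = 9.4874
9.4874 mm


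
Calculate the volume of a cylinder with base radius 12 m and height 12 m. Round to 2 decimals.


Shape: cylinder
Radius r = 12 m, Height h = 12 m
Formula: V = pi * r^2 * h
r^2 = 144
V = pi * 144 * 12
V = 1728 * pi
V = 5428.67
5428.67 m^3


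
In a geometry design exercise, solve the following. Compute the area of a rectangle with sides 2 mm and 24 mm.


Shape: rectangle
Length l = 2 mm, Width w = 24 mm
Formula: A = l * w
A = 2 * 24
A = 48
48 mm^2


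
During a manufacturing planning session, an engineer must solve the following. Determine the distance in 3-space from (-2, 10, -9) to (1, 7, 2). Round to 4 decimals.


3D distance between two points
P1 = (-2, 10, -9), P2 = (1, 7, 2)
Formula: d = sqrt((x2-x1)^2 + (y2-y1)^2 + (z2-z1)^2)
dx = 1 - -2 = 3
dy = 7 - 10 = -3
dz = 2 - -9 = 11
dx^2 + dy^2 + dz^2 = 9 + 9 + 121 = 139
d = sqrt(139)
d = 11.7898
11.7898 units


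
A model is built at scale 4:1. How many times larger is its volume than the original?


Linear scale factor k = 4
Rule: under a linear scaling by k, volumes scale by k^3.
k^3 = 4 * 4 * 4
k^3 = 16 * 4
k^3 = 64
Volume scales by a factor of 64.
64 (dimensionless)


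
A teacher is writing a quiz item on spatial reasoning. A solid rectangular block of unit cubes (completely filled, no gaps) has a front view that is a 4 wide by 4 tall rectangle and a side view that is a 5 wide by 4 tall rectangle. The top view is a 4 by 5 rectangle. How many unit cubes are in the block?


Orthographic views of a solid rectangular block:
Front view 4 x 4 -> length = 4, height = 4
Side view 5 x 4 -> width = 5, height = 4 (consistent)
Top view 4 x 5 -> confirms length = 4, width = 5
The block is 4 x 5 x 4.
Total unit cubes = 4 * 5 * 4 = 80
80 unit cubes


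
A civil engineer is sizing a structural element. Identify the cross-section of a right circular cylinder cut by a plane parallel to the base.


Solid: right circular cylinder
Cutting plane: parallel to the base
Visualize the intersection of the plane with the solid's surface.
The boundary of the cut region is a circle.
circle


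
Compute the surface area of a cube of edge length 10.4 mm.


Shape: cube
Side s = 10.4 mm
A cube has 6 square faces.
Formula: SA = 6 * s^2
s^2 = 108.16
SA = 6 * 108.16
SA = 648.96
648.96 mm^2


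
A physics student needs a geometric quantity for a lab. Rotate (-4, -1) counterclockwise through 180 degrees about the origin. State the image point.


Transformation: rotation about the origin
Original point: (-4, -1)
Rule for 180 deg: (x, y) -> (-x, -y)
Apply: (-4, -1) -> (4, 1)
(4, 1)


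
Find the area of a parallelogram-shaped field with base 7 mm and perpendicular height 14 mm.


Shape: parallelogram
Base b = 7 mm, Height h = 14 mm
Formula: A = b * h
A = 7 * 14
A = 98
98 mm^2


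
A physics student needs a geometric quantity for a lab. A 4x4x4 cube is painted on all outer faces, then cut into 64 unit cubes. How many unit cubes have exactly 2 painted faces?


Large cube: 4 x 4 x 4, cut into unit cubes.
n = 4, so n - 2 = 2
Cubes with 2 painted faces lie along the edges, excluding corners.
A cube has 12 edges; each contributes (n - 2) = 2 such cubes.
Count = 12 * 2 = 24
24 unit cubes


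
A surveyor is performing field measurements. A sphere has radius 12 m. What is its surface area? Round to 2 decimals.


Shape: sphere
Radius r = 12 m
Formula: SA = 4 * pi * r^2
r^2 = 144
SA = 4 * pi * 144
SA = 576 * pi
SA = 1809.56
1809.56 m^2


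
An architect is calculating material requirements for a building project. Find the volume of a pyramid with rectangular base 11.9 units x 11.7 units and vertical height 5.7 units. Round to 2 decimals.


Shape: rectangular pyramid
Base: 11.9 units x 11.7 units, Height h = 5.7 units
Formula: V = (1/3) * base_area * h
base_area = 11.9 * 11.7 = 139.23
base_area * h = 139.23 * 5.7 = 793.611
V = 793.611 / 3
V = 264.54
264.54 units^3


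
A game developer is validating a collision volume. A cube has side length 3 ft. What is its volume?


Shape: cube
Side s = 3 ft
Formula: V = s^3
V = 3 * 3 * 3
V = 9 * 3
V = 27
27 ft^3


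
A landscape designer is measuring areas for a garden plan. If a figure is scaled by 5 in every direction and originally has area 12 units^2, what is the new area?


Linear scale factor k = 5
Original area = 12 units^2
Rule: under a linear scaling by k, areas scale by k^2.
k^2 = 5^2 = 25
New area = 12 * 25
New area = 300
300 units^2


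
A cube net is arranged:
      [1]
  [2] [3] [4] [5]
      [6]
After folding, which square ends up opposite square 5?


Net: cross layout. Take square 3 as the base (bottom).
Fold the four squares in the horizontal row up around 3: 2 -> left, 4 -> right, 5 wraps to the top.
Fold 1 and 6 up from 3: 1 -> back, 6 -> front.
Opposite pairs are therefore: (1, 6), (2, 4), (3, 5).
Face 5 is opposite face 3.
face 3


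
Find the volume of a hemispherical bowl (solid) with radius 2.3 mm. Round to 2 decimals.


Shape: hemisphere (half of a sphere)
Radius r = 2.3 mm
Formula: V = (1/2) * (4/3) * pi * r^3 = (2/3) * pi * r^3
r^3 = 12.167
(2/3) * 12.167 = 8.111333
V = 8.111333 * pi
V = 25.48
25.48 mm^3


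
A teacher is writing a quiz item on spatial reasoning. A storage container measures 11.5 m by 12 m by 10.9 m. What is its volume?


Shape: rectangular prism
l = 11.5 m, w = 12 m, h = 10.9 m
Formula: V = l * w * h
V = 11.5 * 12 * 10.9
V = 138 * 10.9
V = 1504.2
1504.2 m^3


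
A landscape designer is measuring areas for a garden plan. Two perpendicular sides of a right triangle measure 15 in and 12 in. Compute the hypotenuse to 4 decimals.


Shape: right triangle
Legs a = 15 in, b = 12 in
Formula: c = sqrt(a^2 + b^2)
a^2 = 225, b^2 = 144
a^2 + b^2 = 369
c = sqrt(369)
c = 19.2094
19.2094 in


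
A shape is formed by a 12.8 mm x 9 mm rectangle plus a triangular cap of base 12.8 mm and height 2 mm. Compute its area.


Composite shape: rectangle + triangle
Rectangle area = 12.8 * 9 = 115.2
Triangle area = 0.5 * 12.8 * 2 = 12.8
Total = 115.2 + 12.8
Total = 128
128 mm^2


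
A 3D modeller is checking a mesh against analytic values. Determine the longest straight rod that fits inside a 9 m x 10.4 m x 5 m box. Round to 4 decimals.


Shape: rectangular box (space diagonal)
l = 9 m, w = 10.4 m, h = 5 m
Visualize: the diagonal of the base, then a right triangle with that diagonal and the height.
Formula: d = sqrt(l^2 + w^2 + h^2)
l^2 + w^2 + h^2 = 81 + 108.16 + 25 = 214.16
d = sqrt(214.16)
d = 14.6342
14.6342 m


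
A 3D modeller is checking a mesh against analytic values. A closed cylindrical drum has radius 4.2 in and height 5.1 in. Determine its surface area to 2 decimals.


Shape: closed cylinder
Radius r = 4.2 in, Height h = 5.1 in
Formula: SA = 2*pi*r^2 + 2*pi*r*h = 2*pi*r*(r + h)
r + h = 9.3
2 * r * (r + h) = 2 * 4.2 * 9.3 = 78.12
SA = 78.12 * pi
SA = 245.42
245.42 in^2


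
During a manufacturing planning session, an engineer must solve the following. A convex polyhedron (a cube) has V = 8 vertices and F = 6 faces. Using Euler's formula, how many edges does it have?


Polyhedron: cube
Euler's formula for convex polyhedra: V - E + F = 2
Given: V = 8 vertices and F = 6 faces
Solve for E:
E = V + F - 2 = 8 + 6 - 2 = 12
12 edges


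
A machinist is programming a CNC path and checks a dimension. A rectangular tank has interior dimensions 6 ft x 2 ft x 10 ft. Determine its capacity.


Shape: rectangular prism
l = 6 ft, w = 2 ft, h = 10 ft
Formula: V = l * w * h
V = 6 * 2 * 10
V = 12 * 10
V = 120
120 ft^3


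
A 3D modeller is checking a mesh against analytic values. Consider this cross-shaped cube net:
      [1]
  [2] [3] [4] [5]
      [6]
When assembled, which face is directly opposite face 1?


Net: cross layout. Take square 3 as the base (bottom).
Fold the four squares in the horizontal row up around 3: 2 -> left, 4 -> right, 5 wraps to the top.
Fold 1 and 6 up from 3: 1 -> back, 6 -> front.
Opposite pairs are therefore: (1, 6), (2, 4), (3, 5).
Face 1 is opposite face 6.
face 6


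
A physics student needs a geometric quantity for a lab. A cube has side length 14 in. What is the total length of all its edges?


Shape: cube
Side s = 14 in
A cube has 12 edges, all equal.
Formula: total edge length = 12 * s
Total = 12 * 14
Total = 168
168 in


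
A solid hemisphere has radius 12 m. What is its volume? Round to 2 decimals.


Shape: hemisphere (half of a sphere)
Radius r = 12 m
Formula: V = (1/2) * (4/3) * pi * r^3 = (2/3) * pi * r^3
r^3 = 1728
(2/3) * 1728 = 1152
V = 1152 * pi
V = 3619.11
3619.11 m^3


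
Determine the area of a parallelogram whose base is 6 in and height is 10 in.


Shape: parallelogram
Base b = 6 in, Height h = 10 in
Formula: A = b * h
A = 6 * 10
A = 60
60 in^2


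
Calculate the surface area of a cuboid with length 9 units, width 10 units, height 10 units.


Shape: rectangular prism
l = 9 units, w = 10 units, h = 10 units
Formula: SA = 2(lw + lh + wh)
lw = 90, lh = 90, wh = 100
lw + lh + wh = 280
SA = 2 * 280
SA = 560
560 units^2


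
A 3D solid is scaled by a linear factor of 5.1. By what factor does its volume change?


Linear scale factor k = 5.1
Rule: under a linear scaling by k, volumes scale by k^3.
k^3 = 5.1 * 5.1 * 5.1
k^3 = 26.01 * 5.1
k^3 = 132.651
Volume scales by a factor of 132.651.
132.651 (dimensionless)


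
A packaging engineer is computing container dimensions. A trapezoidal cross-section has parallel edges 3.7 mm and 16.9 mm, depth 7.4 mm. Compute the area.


Shape: trapezoid
Parallel sides a = 3.7 mm, b = 16.9 mm; Height h = 7.4 mm
Formula: A = (a + b) * h / 2
a + b = 3.7 + 16.9 = 20.6
A = 20.6 * 7.4 / 2
A = 152.44 / 2
A = 76.22
76.22 mm^2


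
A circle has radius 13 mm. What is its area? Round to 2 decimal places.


Shape: circle
Radius r = 13 mm
Formula: A = pi * r^2
r^2 = 13^2 = 169
A = pi * 169
A = 530.93
530.93 mm^2


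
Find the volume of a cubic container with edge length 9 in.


Shape: cube
Side s = 9 in
Formula: V = s^3
V = 9 * 9 * 9
V = 81 * 9
V = 729
729 in^3


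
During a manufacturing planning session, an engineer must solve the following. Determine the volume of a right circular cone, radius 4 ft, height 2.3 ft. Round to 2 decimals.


Shape: cone
Radius r = 4 ft, Height h = 2.3 ft
Formula: V = (1/3) * pi * r^2 * h
r^2 = 16
pi * r^2 * h = pi * 16 * 2.3 = 36.8 * pi
V = 36.8 * pi / 3
V = 38.54
38.54 ft^3


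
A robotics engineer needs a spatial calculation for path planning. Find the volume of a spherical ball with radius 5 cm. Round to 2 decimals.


Shape: sphere
Radius r = 5 cm
Formula: V = (4/3) * pi * r^3
r^3 = 125
(4/3) * 125 = 166.666667
V = 166.666667 * pi
V = 523.6
523.6 cm^3


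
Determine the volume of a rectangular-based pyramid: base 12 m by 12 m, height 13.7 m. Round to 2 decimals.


Shape: rectangular pyramid
Base: 12 m x 12 m, Height h = 13.7 m
Formula: V = (1/3) * base_area * h
base_area = 12 * 12 = 144
base_area * h = 144 * 13.7 = 1972.8
V = 1972.8 / 3
V = 657.6
657.6 m^3


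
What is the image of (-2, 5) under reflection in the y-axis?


Transformation: reflection
Original point: (-2, 5)
Rule for reflection over the y-axis: (x, y) -> (-x, y)
Apply: (-2, 5) -> (2, 5)
(2, 5)


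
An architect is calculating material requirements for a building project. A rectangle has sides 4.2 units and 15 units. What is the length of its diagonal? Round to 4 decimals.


Shape: rectangle (diagonal via Pythagoras)
Sides: 4.2 units and 15 units
Formula: d = sqrt(l^2 + w^2)
l^2 = 17.64, w^2 = 225
l^2 + w^2 = 242.64
d = sqrt(242.64)
d = 15.5769
15.5769 units


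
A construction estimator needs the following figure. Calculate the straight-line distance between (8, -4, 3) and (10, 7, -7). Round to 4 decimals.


3D distance between two points
P1 = (8, -4, 3), P2 = (10, 7, -7)
Formula: d = sqrt((x2-x1)^2 + (y2-y1)^2 + (z2-z1)^2)
dx = 10 - 8 = 2
dy = 7 - -4 = 11
dz = -7 - 3 = -10
dx^2 + dy^2 + dz^2 = 4 + 121 + 100 = 225
d = sqrt(225)
d = 15.0
15 units
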